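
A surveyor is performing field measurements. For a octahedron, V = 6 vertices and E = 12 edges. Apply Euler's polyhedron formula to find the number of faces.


Polyhedron: octahedron
Euler's formula for convex polyhedra: V - E + F = 2
Given: V = 6 vertices and E = 12 edges
Solve for F:
F = 2 + E - V = 2 + 12 - 6 = 8
8 faces


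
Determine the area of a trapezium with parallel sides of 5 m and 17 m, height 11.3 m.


Shape: trapezoid
Parallel sides a = 5 m, b = 17 m; Height h = 11.3 m
Formula: A = (a + b) * h / 2
a + b = 5 + 17 = 22
A = 22 * 11.3 / 2
A = 248.6 / 2
A = 124.3
124.3 m^2


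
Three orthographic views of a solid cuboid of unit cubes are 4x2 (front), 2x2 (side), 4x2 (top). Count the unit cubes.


Orthographic views of a solid rectangular block:
Front view 4 x 2 -> length = 4, height = 2
Side view 2 x 2 -> width = 2, height = 2 (consistent)
Top view 4 x 2 -> confirms length = 4, width = 2
The block is 4 x 2 x 2.
Total unit cubes = 4 * 2 * 2 = 16
16 unit cubes


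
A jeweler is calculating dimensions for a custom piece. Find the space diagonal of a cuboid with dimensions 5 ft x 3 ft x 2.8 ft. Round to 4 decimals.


Shape: rectangular box (space diagonal)
l = 5 ft, w = 3 ft, h = 2.8 ft
Visualize: the diagonal of the base, then a right triangle with that diagonal and the height.
Formula: d = sqrt(l^2 + w^2 + h^2)
l^2 + w^2 + h^2 = 25 + 9 + 7.84 = 41.84
d = sqrt(41.84)
d = 6.4684
6.4684 ft


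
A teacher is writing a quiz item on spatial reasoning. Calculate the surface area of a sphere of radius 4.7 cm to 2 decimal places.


Shape: sphere
Radius r = 4.7 cm
Formula: SA = 4 * pi * r^2
r^2 = 22.09
SA = 4 * pi * 22.09
SA = 88.36 * pi
SA = 277.59
277.59 cm^2


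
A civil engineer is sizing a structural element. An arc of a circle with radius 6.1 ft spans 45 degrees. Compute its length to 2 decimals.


Shape: circular arc
Radius r = 6.1 ft, Angle = 45 degrees
Formula: L = (angle/360) * 2 * pi * r
2 * pi * r = 12.2 * pi
L = (45/360) * 12.2 * pi
L = 1.525 * pi
L = 4.79
4.79 ft


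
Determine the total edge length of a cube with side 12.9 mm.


Shape: cube
Side s = 12.9 mm
A cube has 12 edges, all equal.
Formula: total edge length = 12 * s
Total = 12 * 12.9
Total = 154.8
154.8 mm


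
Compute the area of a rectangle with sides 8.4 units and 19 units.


Shape: rectangle
Length l = 8.4 units, Width w = 19 units
Formula: A = l * w
A = 8.4 * 19
A = 159.6
159.6 units^2


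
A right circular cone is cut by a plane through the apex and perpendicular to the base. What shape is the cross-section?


Solid: right circular cone
Cutting plane: through the apex and perpendicular to the base
Visualize the intersection of the plane with the solid's surface.
The boundary of the cut region is a isosceles triangle.
isosceles triangle


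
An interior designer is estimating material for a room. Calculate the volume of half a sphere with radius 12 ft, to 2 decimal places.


Shape: hemisphere (half of a sphere)
Radius r = 12 ft
Formula: V = (1/2) * (4/3) * pi * r^3 = (2/3) * pi * r^3
r^3 = 1728
(2/3) * 1728 = 1152
V = 1152 * pi
V = 3619.11
3619.11 ft^3


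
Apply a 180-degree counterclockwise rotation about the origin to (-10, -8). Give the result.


Transformation: rotation about the origin
Original point: (-10, -8)
Rule for 180 deg: (x, y) -> (-x, -y)
Apply: (-10, -8) -> (10, 8)
(10, 8)


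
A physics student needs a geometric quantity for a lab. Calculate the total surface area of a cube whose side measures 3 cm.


Shape: cube
Side s = 3 cm
A cube has 6 square faces.
Formula: SA = 6 * s^2
s^2 = 9
SA = 6 * 9
SA = 54
54 cm^2


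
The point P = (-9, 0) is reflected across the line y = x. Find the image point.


Transformation: reflection
Original point: (-9, 0)
Rule for reflection over y = x: (x, y) -> (y, x)
Apply: (-9, 0) -> (0, -9)
(0, -9)


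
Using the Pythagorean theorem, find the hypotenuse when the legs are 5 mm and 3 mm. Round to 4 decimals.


Shape: right triangle
Legs a = 5 mm, b = 3 mm
Formula: c = sqrt(a^2 + b^2)
a^2 = 25, b^2 = 9
a^2 + b^2 = 34
c = sqrt(34)
c = 5.831
5.831 mm


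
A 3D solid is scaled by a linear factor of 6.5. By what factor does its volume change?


Linear scale factor k = 6.5
Rule: under a linear scaling by k, volumes scale by k^3.
k^3 = 6.5 * 6.5 * 6.5
k^3 = 42.25 * 6.5
k^3 = 274.625
Volume scales by a factor of 274.625.
274.625 (dimensionless)


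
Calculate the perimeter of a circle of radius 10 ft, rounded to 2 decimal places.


Shape: circle
Radius r = 10 ft
Formula: C = 2 * pi * r
C = 2 * pi * 10
C = 20 * pi
C = 62.83
62.83 ft


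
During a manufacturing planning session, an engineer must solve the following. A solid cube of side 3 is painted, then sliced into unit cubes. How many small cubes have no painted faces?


Large cube: 3 x 3 x 3, cut into unit cubes.
n = 3, so n - 2 = 1
Unpainted cubes form the interior (n - 2)^3 block.
(n - 2)^3 = 1^3 = 1
1 unit cubes


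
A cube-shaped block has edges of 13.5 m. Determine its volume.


Shape: cube
Side s = 13.5 m
Formula: V = s^3
V = 13.5 * 13.5 * 13.5
V = 182.25 * 13.5
V = 2460.375
2460.375 m^3


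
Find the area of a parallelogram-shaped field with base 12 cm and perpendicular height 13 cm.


Shape: parallelogram
Base b = 12 cm, Height h = 13 cm
Formula: A = b * h
A = 12 * 13
A = 156
156 cm^2


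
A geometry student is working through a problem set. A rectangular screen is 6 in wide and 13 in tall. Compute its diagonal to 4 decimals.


Shape: rectangle (diagonal via Pythagoras)
Sides: 6 in and 13 in
Formula: d = sqrt(l^2 + w^2)
l^2 = 36, w^2 = 169
l^2 + w^2 = 205
d = sqrt(205)
d = 14.3178
14.3178 in


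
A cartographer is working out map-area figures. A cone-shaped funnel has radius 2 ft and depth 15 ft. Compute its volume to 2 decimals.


Shape: cone
Radius r = 2 ft, Height h = 15 ft
Formula: V = (1/3) * pi * r^2 * h
r^2 = 4
pi * r^2 * h = pi * 4 * 15 = 60 * pi
V = 60 * pi / 3
V = 62.83
62.83 ft^3


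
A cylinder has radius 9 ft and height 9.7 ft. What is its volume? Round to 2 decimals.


Shape: cylinder
Radius r = 9 ft, Height h = 9.7 ft
Formula: V = pi * r^2 * h
r^2 = 81
V = pi * 81 * 9.7
V = 785.7 * pi
V = 2468.35
2468.35 ft^3


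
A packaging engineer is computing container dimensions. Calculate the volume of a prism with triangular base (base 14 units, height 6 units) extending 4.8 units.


Shape: triangular prism
Triangle base = 14 units, triangle height = 6 units, prism length L = 4.8 units
Formula: V = (1/2 * b * h_tri) * L
Cross-section area = 0.5 * 14 * 6 = 42
V = 42 * 4.8
V = 201.6
201.6 units^3


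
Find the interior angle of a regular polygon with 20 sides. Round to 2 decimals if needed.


Shape: regular icosagon (20 sides)
Formula: interior angle = (n - 2) * 180 / n
(n - 2) = 18
(n - 2) * 180 = 3240
angle = 3240 / 20
angle = 162
162 degrees


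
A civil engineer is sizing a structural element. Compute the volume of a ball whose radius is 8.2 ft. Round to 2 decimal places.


Shape: sphere
Radius r = 8.2 ft
Formula: V = (4/3) * pi * r^3
r^3 = 551.368
(4/3) * 551.368 = 735.157333
V = 735.157333 * pi
V = 2309.56
2309.56 ft^3


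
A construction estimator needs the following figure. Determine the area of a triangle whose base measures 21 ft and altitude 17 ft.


Shape: triangle
Base b = 21 ft, Height h = 17 ft
Formula: A = (1/2) * b * h
A = 0.5 * 21 * 17
A = 0.5 * 357
A = 178.5
178.5 ft^2


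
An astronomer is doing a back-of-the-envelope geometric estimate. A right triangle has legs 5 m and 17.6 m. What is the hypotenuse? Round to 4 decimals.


Shape: right triangle
Legs a = 5 m, b = 17.6 m
Formula: c = sqrt(a^2 + b^2)
a^2 = 25, b^2 = 309.76
a^2 + b^2 = 334.76
c = sqrt(334.76)
c = 18.2964
18.2964 m


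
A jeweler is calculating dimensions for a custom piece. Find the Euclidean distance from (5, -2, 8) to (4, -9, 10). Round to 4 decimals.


3D distance between two points
P1 = (5, -2, 8), P2 = (4, -9, 10)
Formula: d = sqrt((x2-x1)^2 + (y2-y1)^2 + (z2-z1)^2)
dx = 4 - 5 = -1
dy = -9 - -2 = -7
dz = 10 - 8 = 2
dx^2 + dy^2 + dz^2 = 1 + 49 + 4 = 54
d = sqrt(54)
d = 7.3485
7.3485 units


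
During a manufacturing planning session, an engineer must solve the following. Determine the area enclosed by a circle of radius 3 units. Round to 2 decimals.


Shape: circle
Radius r = 3 units
Formula: A = pi * r^2
r^2 = 3^2 = 9
A = pi * 9
A = 28.27
28.27 units^2


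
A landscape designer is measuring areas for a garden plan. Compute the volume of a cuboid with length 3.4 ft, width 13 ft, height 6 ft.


Shape: rectangular prism
l = 3.4 ft, w = 13 ft, h = 6 ft
Formula: V = l * w * h
V = 3.4 * 13 * 6
V = 44.2 * 6
V = 265.2
265.2 ft^3


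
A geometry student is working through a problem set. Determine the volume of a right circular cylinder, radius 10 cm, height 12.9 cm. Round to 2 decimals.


Shape: cylinder
Radius r = 10 cm, Height h = 12.9 cm
Formula: V = pi * r^2 * h
r^2 = 100
V = pi * 100 * 12.9
V = 1290 * pi
V = 4052.65
4052.65 cm^3


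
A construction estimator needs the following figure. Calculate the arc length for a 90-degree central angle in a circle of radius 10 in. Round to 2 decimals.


Shape: circular arc
Radius r = 10 in, Angle = 90 degrees
Formula: L = (angle/360) * 2 * pi * r
2 * pi * r = 20 * pi
L = (90/360) * 20 * pi
L = 5 * pi
L = 15.71
15.71 in


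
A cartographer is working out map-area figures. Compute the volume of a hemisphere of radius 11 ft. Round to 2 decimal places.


Shape: hemisphere (half of a sphere)
Radius r = 11 ft
Formula: V = (1/2) * (4/3) * pi * r^3 = (2/3) * pi * r^3
r^3 = 1331
(2/3) * 1331 = 887.333333
V = 887.333333 * pi
V = 2787.64
2787.64 ft^3


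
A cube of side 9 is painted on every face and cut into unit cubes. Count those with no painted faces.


Large cube: 9 x 9 x 9, cut into unit cubes.
n = 9, so n - 2 = 7
Unpainted cubes form the interior (n - 2)^3 block.
(n - 2)^3 = 7^3 = 343
343 unit cubes


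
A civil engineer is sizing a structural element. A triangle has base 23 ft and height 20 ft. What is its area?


Shape: triangle
Base b = 23 ft, Height h = 20 ft
Formula: A = (1/2) * b * h
A = 0.5 * 23 * 20
A = 0.5 * 460
A = 230
230 ft^2


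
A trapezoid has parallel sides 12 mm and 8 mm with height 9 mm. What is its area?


Shape: trapezoid
Parallel sides a = 12 mm, b = 8 mm; Height h = 9 mm
Formula: A = (a + b) * h / 2
a + b = 12 + 8 = 20
A = 20 * 9 / 2
A = 180 / 2
A = 90
90 mm^2


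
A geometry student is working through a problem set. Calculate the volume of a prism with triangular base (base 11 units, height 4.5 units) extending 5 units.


Shape: triangular prism
Triangle base = 11 units, triangle height = 4.5 units, prism length L = 5 units
Formula: V = (1/2 * b * h_tri) * L
Cross-section area = 0.5 * 11 * 4.5 = 24.75
V = 24.75 * 5
V = 123.75
123.75 units^3


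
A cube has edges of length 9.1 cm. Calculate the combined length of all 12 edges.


Shape: cube
Side s = 9.1 cm
A cube has 12 edges, all equal.
Formula: total edge length = 12 * s
Total = 12 * 9.1
Total = 109.2
109.2 cm


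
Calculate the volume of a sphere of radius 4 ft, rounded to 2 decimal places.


Shape: sphere
Radius r = 4 ft
Formula: V = (4/3) * pi * r^3
r^3 = 64
(4/3) * 64 = 85.333333
V = 85.333333 * pi
V = 268.08
268.08 ft^3


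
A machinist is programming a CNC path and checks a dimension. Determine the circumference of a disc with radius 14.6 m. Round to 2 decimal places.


Shape: circle
Radius r = 14.6 m
Formula: C = 2 * pi * r
C = 2 * pi * 14.6
C = 29.2 * pi
C = 91.73
91.73 m


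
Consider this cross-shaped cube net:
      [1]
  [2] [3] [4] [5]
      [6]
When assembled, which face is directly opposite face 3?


Net: cross layout. Take square 3 as the base (bottom).
Fold the four squares in the horizontal row up around 3: 2 -> left, 4 -> right, 5 wraps to the top.
Fold 1 and 6 up from 3: 1 -> back, 6 -> front.
Opposite pairs are therefore: (1, 6), (2, 4), (3, 5).
Face 3 is opposite face 5.
face 5


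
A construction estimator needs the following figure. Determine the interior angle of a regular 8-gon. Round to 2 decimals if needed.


Shape: regular octagon (8 sides)
Formula: interior angle = (n - 2) * 180 / n
(n - 2) = 6
(n - 2) * 180 = 1080
angle = 1080 / 8
angle = 135
135 degrees


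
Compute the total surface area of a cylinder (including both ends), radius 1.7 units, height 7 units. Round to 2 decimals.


Shape: closed cylinder
Radius r = 1.7 units, Height h = 7 units
Formula: SA = 2*pi*r^2 + 2*pi*r*h = 2*pi*r*(r + h)
r + h = 8.7
2 * r * (r + h) = 2 * 1.7 * 8.7 = 29.58
SA = 29.58 * pi
SA = 92.93
92.93 units^2


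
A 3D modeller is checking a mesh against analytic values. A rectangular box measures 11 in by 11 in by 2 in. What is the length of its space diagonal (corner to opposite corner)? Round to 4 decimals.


Shape: rectangular box (space diagonal)
l = 11 in, w = 11 in, h = 2 in
Visualize: the diagonal of the base, then a right triangle with that diagonal and the height.
Formula: d = sqrt(l^2 + w^2 + h^2)
l^2 + w^2 + h^2 = 121 + 121 + 4 = 246
d = sqrt(246)
d = 15.6844
15.6844 in


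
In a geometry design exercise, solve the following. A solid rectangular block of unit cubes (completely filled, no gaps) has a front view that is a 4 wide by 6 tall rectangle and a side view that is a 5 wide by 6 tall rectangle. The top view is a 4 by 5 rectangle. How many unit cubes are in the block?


Orthographic views of a solid rectangular block:
Front view 4 x 6 -> length = 4, height = 6
Side view 5 x 6 -> width = 5, height = 6 (consistent)
Top view 4 x 5 -> confirms length = 4, width = 5
The block is 4 x 5 x 6.
Total unit cubes = 4 * 5 * 6 = 120
120 unit cubes


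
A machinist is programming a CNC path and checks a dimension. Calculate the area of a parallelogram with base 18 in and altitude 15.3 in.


Shape: parallelogram
Base b = 18 in, Height h = 15.3 in
Formula: A = b * h
A = 18 * 15.3
A = 275.4
275.4 in^2


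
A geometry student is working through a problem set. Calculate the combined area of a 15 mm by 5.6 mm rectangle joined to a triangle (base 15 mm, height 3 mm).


Composite shape: rectangle + triangle
Rectangle area = 15 * 5.6 = 84
Triangle area = 0.5 * 15 * 3 = 22.5
Total = 84 + 22.5
Total = 106.5
106.5 mm^2


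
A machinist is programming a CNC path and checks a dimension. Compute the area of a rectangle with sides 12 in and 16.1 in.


Shape: rectangle
Length l = 12 in, Width w = 16.1 in
Formula: A = l * w
A = 12 * 16.1
A = 193.2
193.2 in^2


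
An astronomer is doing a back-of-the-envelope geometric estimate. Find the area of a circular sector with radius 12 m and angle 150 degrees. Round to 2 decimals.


Shape: circular sector
Radius r = 12 m, Angle = 150 degrees
Formula: A = (angle/360) * pi * r^2
r^2 = 144
Fraction of circle = 150/360
A = (150/360) * pi * 144
A = 60 * pi
A = 188.5
188.5 m^2


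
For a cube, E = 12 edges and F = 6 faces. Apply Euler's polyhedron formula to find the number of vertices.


Polyhedron: cube
Euler's formula for convex polyhedra: V - E + F = 2
Given: E = 12 edges and F = 6 faces
Solve for V:
V = 2 + E - F = 2 + 12 - 6 = 8
8 vertices


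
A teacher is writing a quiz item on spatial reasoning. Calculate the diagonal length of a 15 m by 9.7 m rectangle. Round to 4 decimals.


Shape: rectangle (diagonal via Pythagoras)
Sides: 15 m and 9.7 m
Formula: d = sqrt(l^2 + w^2)
l^2 = 225, w^2 = 94.09
l^2 + w^2 = 319.09
d = sqrt(319.09)
d = 17.8631
17.8631 m


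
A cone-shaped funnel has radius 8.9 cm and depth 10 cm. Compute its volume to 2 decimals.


Shape: cone
Radius r = 8.9 cm, Height h = 10 cm
Formula: V = (1/3) * pi * r^2 * h
r^2 = 79.21
pi * r^2 * h = pi * 79.21 * 10 = 792.1 * pi
V = 792.1 * pi / 3
V = 829.49
829.49 cm^3


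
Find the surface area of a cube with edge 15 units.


Shape: cube
Side s = 15 units
A cube has 6 square faces.
Formula: SA = 6 * s^2
s^2 = 225
SA = 6 * 225
SA = 1350
1350 units^2


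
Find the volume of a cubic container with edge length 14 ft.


Shape: cube
Side s = 14 ft
Formula: V = s^3
V = 14 * 14 * 14
V = 196 * 14
V = 2744
2744 ft^3


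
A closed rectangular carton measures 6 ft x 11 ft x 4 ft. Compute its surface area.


Shape: rectangular prism
l = 6 ft, w = 11 ft, h = 4 ft
Formula: SA = 2(lw + lh + wh)
lw = 66, lh = 24, wh = 44
lw + lh + wh = 134
SA = 2 * 134
SA = 268
268 ft^2


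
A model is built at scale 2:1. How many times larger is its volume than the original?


Linear scale factor k = 2
Rule: under a linear scaling by k, volumes scale by k^3.
k^3 = 2 * 2 * 2
k^3 = 4 * 2
k^3 = 8
Volume scales by a factor of 8.
8 (dimensionless)


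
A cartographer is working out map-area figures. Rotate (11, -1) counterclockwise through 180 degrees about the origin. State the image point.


Transformation: rotation about the origin
Original point: (11, -1)
Rule for 180 deg: (x, y) -> (-x, -y)
Apply: (11, -1) -> (-11, 1)
(-11, 1)


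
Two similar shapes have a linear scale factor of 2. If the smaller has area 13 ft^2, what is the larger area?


Linear scale factor k = 2
Original area = 13 ft^2
Rule: under a linear scaling by k, areas scale by k^2.
k^2 = 2^2 = 4
New area = 13 * 4
New area = 52
52 ft^2


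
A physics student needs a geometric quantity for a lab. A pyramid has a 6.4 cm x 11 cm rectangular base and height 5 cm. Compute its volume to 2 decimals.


Shape: rectangular pyramid
Base: 6.4 cm x 11 cm, Height h = 5 cm
Formula: V = (1/3) * base_area * h
base_area = 6.4 * 11 = 70.4
base_area * h = 70.4 * 5 = 352
V = 352 / 3
V = 117.33
117.33 cm^3


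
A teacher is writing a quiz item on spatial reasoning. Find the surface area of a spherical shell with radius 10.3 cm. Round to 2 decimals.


Shape: sphere
Radius r = 10.3 cm
Formula: SA = 4 * pi * r^2
r^2 = 106.09
SA = 4 * pi * 106.09
SA = 424.36 * pi
SA = 1333.17
1333.17 cm^2


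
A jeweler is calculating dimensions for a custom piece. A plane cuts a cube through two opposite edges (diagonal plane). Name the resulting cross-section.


Solid: cube
Cutting plane: through two opposite edges (diagonal plane)
Visualize the intersection of the plane with the solid's surface.
The boundary of the cut region is a rectangle.
rectangle


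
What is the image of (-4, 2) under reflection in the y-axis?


Transformation: reflection
Original point: (-4, 2)
Rule for reflection over the y-axis: (x, y) -> (-x, y)
Apply: (-4, 2) -> (4, 2)
(4, 2)


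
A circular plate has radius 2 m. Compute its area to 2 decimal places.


Shape: circle
Radius r = 2 m
Formula: A = pi * r^2
r^2 = 2^2 = 4
A = pi * 4
A = 12.57
12.57 m^2


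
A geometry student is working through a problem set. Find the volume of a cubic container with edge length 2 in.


Shape: cube
Side s = 2 in
Formula: V = s^3
V = 2 * 2 * 2
V = 4 * 2
V = 8
8 in^3


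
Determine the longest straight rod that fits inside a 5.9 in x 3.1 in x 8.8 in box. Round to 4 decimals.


Shape: rectangular box (space diagonal)
l = 5.9 in, w = 3.1 in, h = 8.8 in
Visualize: the diagonal of the base, then a right triangle with that diagonal and the height.
Formula: d = sqrt(l^2 + w^2 + h^2)
l^2 + w^2 + h^2 = 34.81 + 9.61 + 77.44 = 121.86
d = sqrt(121.86)
d = 11.039
11.039 in


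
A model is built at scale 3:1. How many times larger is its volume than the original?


Linear scale factor k = 3
Rule: under a linear scaling by k, volumes scale by k^3.
k^3 = 3 * 3 * 3
k^3 = 9 * 3
k^3 = 27
Volume scales by a factor of 27.
27 (dimensionless)


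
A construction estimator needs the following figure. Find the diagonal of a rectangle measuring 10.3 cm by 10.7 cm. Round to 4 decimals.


Shape: rectangle (diagonal via Pythagoras)
Sides: 10.3 cm and 10.7 cm
Formula: d = sqrt(l^2 + w^2)
l^2 = 106.09, w^2 = 114.49
l^2 + w^2 = 220.58
d = sqrt(220.58)
d = 14.8519
14.8519 cm


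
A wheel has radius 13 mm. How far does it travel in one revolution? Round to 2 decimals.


Shape: circle
Radius r = 13 mm
Formula: C = 2 * pi * r
C = 2 * pi * 13
C = 26 * pi
C = 81.68
81.68 mm


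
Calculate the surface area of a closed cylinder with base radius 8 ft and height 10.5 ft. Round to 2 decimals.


Shape: closed cylinder
Radius r = 8 ft, Height h = 10.5 ft
Formula: SA = 2*pi*r^2 + 2*pi*r*h = 2*pi*r*(r + h)
r + h = 18.5
2 * r * (r + h) = 2 * 8 * 18.5 = 296
SA = 296 * pi
SA = 929.91
929.91 ft^2


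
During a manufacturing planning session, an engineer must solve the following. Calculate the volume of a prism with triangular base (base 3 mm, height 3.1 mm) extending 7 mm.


Shape: triangular prism
Triangle base = 3 mm, triangle height = 3.1 mm, prism length L = 7 mm
Formula: V = (1/2 * b * h_tri) * L
Cross-section area = 0.5 * 3 * 3.1 = 4.65
V = 4.65 * 7
V = 32.55
32.55 mm^3


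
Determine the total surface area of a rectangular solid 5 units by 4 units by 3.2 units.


Shape: rectangular prism
l = 5 units, w = 4 units, h = 3.2 units
Formula: SA = 2(lw + lh + wh)
lw = 20, lh = 16, wh = 12.8
lw + lh + wh = 48.8
SA = 2 * 48.8
SA = 97.6
97.6 units^2


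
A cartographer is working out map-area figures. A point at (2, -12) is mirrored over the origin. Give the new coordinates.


Transformation: reflection
Original point: (2, -12)
Rule for reflection through the origin: (x, y) -> (-x, -y)
Apply: (2, -12) -> (-2, 12)
(-2, 12)


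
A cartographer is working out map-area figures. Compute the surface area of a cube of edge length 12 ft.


Shape: cube
Side s = 12 ft
A cube has 6 square faces.
Formula: SA = 6 * s^2
s^2 = 144
SA = 6 * 144
SA = 864
864 ft^2


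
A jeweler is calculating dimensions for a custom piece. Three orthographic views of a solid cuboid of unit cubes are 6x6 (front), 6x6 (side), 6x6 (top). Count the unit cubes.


Orthographic views of a solid rectangular block:
Front view 6 x 6 -> length = 6, height = 6
Side view 6 x 6 -> width = 6, height = 6 (consistent)
Top view 6 x 6 -> confirms length = 6, width = 6
The block is 6 x 6 x 6.
Total unit cubes = 6 * 6 * 6 = 216
216 unit cubes


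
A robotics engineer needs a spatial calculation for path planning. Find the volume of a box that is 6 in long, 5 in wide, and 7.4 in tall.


Shape: rectangular prism
l = 6 in, w = 5 in, h = 7.4 in
Formula: V = l * w * h
V = 6 * 5 * 7.4
V = 30 * 7.4
V = 222
222 in^3


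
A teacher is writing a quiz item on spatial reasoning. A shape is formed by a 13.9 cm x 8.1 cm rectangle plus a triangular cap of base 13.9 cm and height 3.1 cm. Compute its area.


Composite shape: rectangle + triangle
Rectangle area = 13.9 * 8.1 = 112.59
Triangle area = 0.5 * 13.9 * 3.1 = 21.545
Total = 112.59 + 21.545
Total = 134.135
134.135 cm^2


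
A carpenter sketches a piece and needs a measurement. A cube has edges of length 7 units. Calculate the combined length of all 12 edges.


Shape: cube
Side s = 7 units
A cube has 12 edges, all equal.
Formula: total edge length = 12 * s
Total = 12 * 7
Total = 84
84 units


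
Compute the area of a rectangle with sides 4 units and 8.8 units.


Shape: rectangle
Length l = 4 units, Width w = 8.8 units
Formula: A = l * w
A = 4 * 8.8
A = 35.2
35.2 units^2


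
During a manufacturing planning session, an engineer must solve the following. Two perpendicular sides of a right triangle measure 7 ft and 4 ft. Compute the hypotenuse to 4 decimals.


Shape: right triangle
Legs a = 7 ft, b = 4 ft
Formula: c = sqrt(a^2 + b^2)
a^2 = 49, b^2 = 16
a^2 + b^2 = 65
c = sqrt(65)
c = 8.0623
8.0623 ft


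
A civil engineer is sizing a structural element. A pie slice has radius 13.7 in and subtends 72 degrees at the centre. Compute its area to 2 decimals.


Shape: circular sector
Radius r = 13.7 in, Angle = 72 degrees
Formula: A = (angle/360) * pi * r^2
r^2 = 187.69
Fraction of circle = 72/360
A = (72/360) * pi * 187.69
A = 37.538 * pi
A = 117.93
117.93 in^2


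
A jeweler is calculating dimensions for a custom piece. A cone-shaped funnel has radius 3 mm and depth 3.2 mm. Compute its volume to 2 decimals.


Shape: cone
Radius r = 3 mm, Height h = 3.2 mm
Formula: V = (1/3) * pi * r^2 * h
r^2 = 9
pi * r^2 * h = pi * 9 * 3.2 = 28.8 * pi
V = 28.8 * pi / 3
V = 30.16
30.16 mm^3


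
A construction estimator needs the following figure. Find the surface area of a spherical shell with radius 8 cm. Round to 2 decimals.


Shape: sphere
Radius r = 8 cm
Formula: SA = 4 * pi * r^2
r^2 = 64
SA = 4 * pi * 64
SA = 256 * pi
SA = 804.25
804.25 cm^2


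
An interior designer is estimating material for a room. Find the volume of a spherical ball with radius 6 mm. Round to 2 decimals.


Shape: sphere
Radius r = 6 mm
Formula: V = (4/3) * pi * r^3
r^3 = 216
(4/3) * 216 = 288
V = 288 * pi
V = 904.78
904.78 mm^3


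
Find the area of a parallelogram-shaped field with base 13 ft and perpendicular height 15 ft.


Shape: parallelogram
Base b = 13 ft, Height h = 15 ft
Formula: A = b * h
A = 13 * 15
A = 195
195 ft^2


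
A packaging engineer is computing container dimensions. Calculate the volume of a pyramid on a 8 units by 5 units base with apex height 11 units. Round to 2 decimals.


Shape: rectangular pyramid
Base: 8 units x 5 units, Height h = 11 units
Formula: V = (1/3) * base_area * h
base_area = 8 * 5 = 40
base_area * h = 40 * 11 = 440
V = 440 / 3
V = 146.67
146.67 units^3


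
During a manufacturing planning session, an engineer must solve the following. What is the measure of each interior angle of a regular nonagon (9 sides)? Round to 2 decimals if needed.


Shape: regular nonagon (9 sides)
Formula: interior angle = (n - 2) * 180 / n
(n - 2) = 7
(n - 2) * 180 = 1260
angle = 1260 / 9
angle = 140
140 degrees


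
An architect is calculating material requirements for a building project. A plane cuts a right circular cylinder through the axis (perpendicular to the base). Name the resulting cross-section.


Solid: right circular cylinder
Cutting plane: through the axis (perpendicular to the base)
Visualize the intersection of the plane with the solid's surface.
The boundary of the cut region is a rectangle.
rectangle


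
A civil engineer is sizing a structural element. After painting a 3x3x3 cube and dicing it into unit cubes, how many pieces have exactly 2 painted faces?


Large cube: 3 x 3 x 3, cut into unit cubes.
n = 3, so n - 2 = 1
Cubes with 2 painted faces lie along the edges, excluding corners.
A cube has 12 edges; each contributes (n - 2) = 1 such cubes.
Count = 12 * 1 = 12
12 unit cubes


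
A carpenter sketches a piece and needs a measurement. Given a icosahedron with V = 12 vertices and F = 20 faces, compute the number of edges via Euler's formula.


Polyhedron: icosahedron
Euler's formula for convex polyhedra: V - E + F = 2
Given: V = 12 vertices and F = 20 faces
Solve for E:
E = V + F - 2 = 12 + 20 - 2 = 30
30 edges


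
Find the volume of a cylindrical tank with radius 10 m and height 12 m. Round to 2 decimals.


Shape: cylinder
Radius r = 10 m, Height h = 12 m
Formula: V = pi * r^2 * h
r^2 = 100
V = pi * 100 * 12
V = 1200 * pi
V = 3769.91
3769.91 m^3


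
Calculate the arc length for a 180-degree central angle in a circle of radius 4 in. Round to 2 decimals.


Shape: circular arc
Radius r = 4 in, Angle = 180 degrees
Formula: L = (angle/360) * 2 * pi * r
2 * pi * r = 8 * pi
L = (180/360) * 8 * pi
L = 4 * pi
L = 12.57
12.57 in


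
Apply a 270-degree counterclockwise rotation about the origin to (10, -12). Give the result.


Transformation: rotation about the origin
Original point: (10, -12)
Rule for 270 deg counterclockwise: (x, y) -> (y, -x)
Apply: (10, -12) -> (-12, -10)
(-12, -10)


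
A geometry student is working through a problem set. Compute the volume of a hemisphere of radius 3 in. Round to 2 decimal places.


Shape: hemisphere (half of a sphere)
Radius r = 3 in
Formula: V = (1/2) * (4/3) * pi * r^3 = (2/3) * pi * r^3
r^3 = 27
(2/3) * 27 = 18
V = 18 * pi
V = 56.55
56.55 in^3


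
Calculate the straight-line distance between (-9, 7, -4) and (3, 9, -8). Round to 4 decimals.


3D distance between two points
P1 = (-9, 7, -4), P2 = (3, 9, -8)
Formula: d = sqrt((x2-x1)^2 + (y2-y1)^2 + (z2-z1)^2)
dx = 3 - -9 = 12
dy = 9 - 7 = 2
dz = -8 - -4 = -4
dx^2 + dy^2 + dz^2 = 144 + 4 + 16 = 164
d = sqrt(164)
d = 12.8062
12.8062 units


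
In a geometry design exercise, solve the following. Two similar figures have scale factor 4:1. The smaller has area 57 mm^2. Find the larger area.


Linear scale factor k = 4
Original area = 57 mm^2
Rule: under a linear scaling by k, areas scale by k^2.
k^2 = 4^2 = 16
New area = 57 * 16
New area = 912
912 mm^2


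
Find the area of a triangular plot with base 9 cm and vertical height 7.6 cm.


Shape: triangle
Base b = 9 cm, Height h = 7.6 cm
Formula: A = (1/2) * b * h
A = 0.5 * 9 * 7.6
A = 0.5 * 68.4
A = 34.2
34.2 cm^2


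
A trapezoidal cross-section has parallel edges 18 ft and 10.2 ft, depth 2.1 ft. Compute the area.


Shape: trapezoid
Parallel sides a = 18 ft, b = 10.2 ft; Height h = 2.1 ft
Formula: A = (a + b) * h / 2
a + b = 18 + 10.2 = 28.2
A = 28.2 * 2.1 / 2
A = 59.22 / 2
A = 29.61
29.61 ft^2


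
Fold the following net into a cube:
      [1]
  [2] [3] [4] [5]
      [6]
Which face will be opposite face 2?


Net: cross layout. Take square 3 as the base (bottom).
Fold the four squares in the horizontal row up around 3: 2 -> left, 4 -> right, 5 wraps to the top.
Fold 1 and 6 up from 3: 1 -> back, 6 -> front.
Opposite pairs are therefore: (1, 6), (2, 4), (3, 5).
Face 2 is opposite face 4.
face 4


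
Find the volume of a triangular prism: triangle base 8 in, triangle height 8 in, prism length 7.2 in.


Shape: triangular prism
Triangle base = 8 in, triangle height = 8 in, prism length L = 7.2 in
Formula: V = (1/2 * b * h_tri) * L
Cross-section area = 0.5 * 8 * 8 = 32
V = 32 * 7.2
V = 230.4
230.4 in^3


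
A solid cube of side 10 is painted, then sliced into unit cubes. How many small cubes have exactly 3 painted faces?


Large cube: 10 x 10 x 10, cut into unit cubes.
Cubes with 3 painted faces are at the corners. A cube always has 8 corners.
Count = 8
8 unit cubes


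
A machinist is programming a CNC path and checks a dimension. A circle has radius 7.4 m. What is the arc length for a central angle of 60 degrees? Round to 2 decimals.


Shape: circular arc
Radius r = 7.4 m, Angle = 60 degrees
Formula: L = (angle/360) * 2 * pi * r
2 * pi * r = 14.8 * pi
L = (60/360) * 14.8 * pi
L = 2.466667 * pi
L = 7.75
7.75 m


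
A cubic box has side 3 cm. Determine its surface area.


Shape: cube
Side s = 3 cm
A cube has 6 square faces.
Formula: SA = 6 * s^2
s^2 = 9
SA = 6 * 9
SA = 54
54 cm^2


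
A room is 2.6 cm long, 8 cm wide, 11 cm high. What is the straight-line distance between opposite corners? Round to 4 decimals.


Shape: rectangular box (space diagonal)
l = 2.6 cm, w = 8 cm, h = 11 cm
Visualize: the diagonal of the base, then a right triangle with that diagonal and the height.
Formula: d = sqrt(l^2 + w^2 + h^2)
l^2 + w^2 + h^2 = 6.76 + 64 + 121 = 191.76
d = sqrt(191.76)
d = 13.8477
13.8477 cm


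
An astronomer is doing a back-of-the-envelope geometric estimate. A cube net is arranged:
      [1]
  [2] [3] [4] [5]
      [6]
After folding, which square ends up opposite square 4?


Net: cross layout. Take square 3 as the base (bottom).
Fold the four squares in the horizontal row up around 3: 2 -> left, 4 -> right, 5 wraps to the top.
Fold 1 and 6 up from 3: 1 -> back, 6 -> front.
Opposite pairs are therefore: (1, 6), (2, 4), (3, 5).
Face 4 is opposite face 2.
face 2


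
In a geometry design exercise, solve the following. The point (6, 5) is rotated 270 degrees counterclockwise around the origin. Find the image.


Transformation: rotation about the origin
Original point: (6, 5)
Rule for 270 deg counterclockwise: (x, y) -> (y, -x)
Apply: (6, 5) -> (5, -6)
(5, -6)


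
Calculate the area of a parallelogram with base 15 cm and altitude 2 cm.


Shape: parallelogram
Base b = 15 cm, Height h = 2 cm
Formula: A = b * h
A = 15 * 2
A = 30
30 cm^2


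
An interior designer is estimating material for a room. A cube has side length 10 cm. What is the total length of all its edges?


Shape: cube
Side s = 10 cm
A cube has 12 edges, all equal.
Formula: total edge length = 12 * s
Total = 12 * 10
Total = 120
120 cm


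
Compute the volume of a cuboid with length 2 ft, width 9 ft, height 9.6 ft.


Shape: rectangular prism
l = 2 ft, w = 9 ft, h = 9.6 ft
Formula: V = l * w * h
V = 2 * 9 * 9.6
V = 18 * 9.6
V = 172.8
172.8 ft^3


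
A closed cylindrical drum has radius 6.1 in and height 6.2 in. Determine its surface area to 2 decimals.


Shape: closed cylinder
Radius r = 6.1 in, Height h = 6.2 in
Formula: SA = 2*pi*r^2 + 2*pi*r*h = 2*pi*r*(r + h)
r + h = 12.3
2 * r * (r + h) = 2 * 6.1 * 12.3 = 150.06
SA = 150.06 * pi
SA = 471.43
471.43 in^2


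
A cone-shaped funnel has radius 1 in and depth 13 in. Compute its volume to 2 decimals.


Shape: cone
Radius r = 1 in, Height h = 13 in
Formula: V = (1/3) * pi * r^2 * h
r^2 = 1
pi * r^2 * h = pi * 1 * 13 = 13 * pi
V = 13 * pi / 3
V = 13.61
13.61 in^3


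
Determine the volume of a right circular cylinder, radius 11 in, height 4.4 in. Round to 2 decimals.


Shape: cylinder
Radius r = 11 in, Height h = 4.4 in
Formula: V = pi * r^2 * h
r^2 = 121
V = pi * 121 * 4.4
V = 532.4 * pi
V = 1672.58
1672.58 in^3


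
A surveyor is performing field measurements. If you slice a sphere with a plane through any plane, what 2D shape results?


Solid: sphere
Cutting plane: through any plane
Visualize the intersection of the plane with the solid's surface.
The boundary of the cut region is a circle.
circle


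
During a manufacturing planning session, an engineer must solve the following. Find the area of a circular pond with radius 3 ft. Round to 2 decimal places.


Shape: circle
Radius r = 3 ft
Formula: A = pi * r^2
r^2 = 3^2 = 9
A = pi * 9
A = 28.27
28.27 ft^2


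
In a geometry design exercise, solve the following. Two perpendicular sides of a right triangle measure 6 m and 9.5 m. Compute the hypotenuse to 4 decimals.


Shape: right triangle
Legs a = 6 m, b = 9.5 m
Formula: c = sqrt(a^2 + b^2)
a^2 = 36, b^2 = 90.25
a^2 + b^2 = 126.25
c = sqrt(126.25)
c = 11.2361
11.2361 m


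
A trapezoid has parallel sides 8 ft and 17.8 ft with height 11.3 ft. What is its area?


Shape: trapezoid
Parallel sides a = 8 ft, b = 17.8 ft; Height h = 11.3 ft
Formula: A = (a + b) * h / 2
a + b = 8 + 17.8 = 25.8
A = 25.8 * 11.3 / 2
A = 291.54 / 2
A = 145.77
145.77 ft^2


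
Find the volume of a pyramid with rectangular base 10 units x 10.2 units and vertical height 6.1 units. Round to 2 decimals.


Shape: rectangular pyramid
Base: 10 units x 10.2 units, Height h = 6.1 units
Formula: V = (1/3) * base_area * h
base_area = 10 * 10.2 = 102
base_area * h = 102 * 6.1 = 622.2
V = 622.2 / 3
V = 207.4
207.4 units^3


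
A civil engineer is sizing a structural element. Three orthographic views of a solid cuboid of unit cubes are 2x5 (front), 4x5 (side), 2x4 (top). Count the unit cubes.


Orthographic views of a solid rectangular block:
Front view 2 x 5 -> length = 2, height = 5
Side view 4 x 5 -> width = 4, height = 5 (consistent)
Top view 2 x 4 -> confirms length = 2, width = 4
The block is 2 x 4 x 5.
Total unit cubes = 2 * 4 * 5 = 40
40 unit cubes


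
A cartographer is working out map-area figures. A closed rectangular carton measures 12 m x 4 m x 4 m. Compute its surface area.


Shape: rectangular prism
l = 12 m, w = 4 m, h = 4 m
Formula: SA = 2(lw + lh + wh)
lw = 48, lh = 48, wh = 16
lw + lh + wh = 112
SA = 2 * 112
SA = 224
224 m^2


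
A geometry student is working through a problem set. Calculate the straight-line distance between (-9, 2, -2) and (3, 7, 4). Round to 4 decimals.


3D distance between two points
P1 = (-9, 2, -2), P2 = (3, 7, 4)
Formula: d = sqrt((x2-x1)^2 + (y2-y1)^2 + (z2-z1)^2)
dx = 3 - -9 = 12
dy = 7 - 2 = 5
dz = 4 - -2 = 6
dx^2 + dy^2 + dz^2 = 144 + 25 + 36 = 205
d = sqrt(205)
d = 14.3178
14.3178 units


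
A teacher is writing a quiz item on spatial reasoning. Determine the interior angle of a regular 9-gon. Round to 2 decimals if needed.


Shape: regular nonagon (9 sides)
Formula: interior angle = (n - 2) * 180 / n
(n - 2) = 7
(n - 2) * 180 = 1260
angle = 1260 / 9
angle = 140
140 degrees


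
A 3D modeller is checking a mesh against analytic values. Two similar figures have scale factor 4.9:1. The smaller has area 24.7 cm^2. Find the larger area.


Linear scale factor k = 4.9
Original area = 24.7 cm^2
Rule: under a linear scaling by k, areas scale by k^2.
k^2 = 4.9^2 = 24.01
New area = 24.7 * 24.01
New area = 593.047
593.047 cm^2


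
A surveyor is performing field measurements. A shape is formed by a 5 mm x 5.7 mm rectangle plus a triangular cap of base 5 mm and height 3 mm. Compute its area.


Composite shape: rectangle + triangle
Rectangle area = 5 * 5.7 = 28.5
Triangle area = 0.5 * 5 * 3 = 7.5
Total = 28.5 + 7.5
Total = 36
36 mm^2


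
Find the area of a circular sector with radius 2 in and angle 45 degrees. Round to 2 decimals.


Shape: circular sector
Radius r = 2 in, Angle = 45 degrees
Formula: A = (angle/360) * pi * r^2
r^2 = 4
Fraction of circle = 45/360
A = (45/360) * pi * 4
A = 0.5 * pi
A = 1.57
1.57 in^2


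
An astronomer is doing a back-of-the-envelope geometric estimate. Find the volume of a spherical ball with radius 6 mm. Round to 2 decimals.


Shape: sphere
Radius r = 6 mm
Formula: V = (4/3) * pi * r^3
r^3 = 216
(4/3) * 216 = 288
V = 288 * pi
V = 904.78
904.78 mm^3


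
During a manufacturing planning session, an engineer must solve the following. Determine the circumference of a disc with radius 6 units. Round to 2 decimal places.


Shape: circle
Radius r = 6 units
Formula: C = 2 * pi * r
C = 2 * pi * 6
C = 12 * pi
C = 37.7
37.7 units


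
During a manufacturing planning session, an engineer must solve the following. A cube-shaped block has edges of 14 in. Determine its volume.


Shape: cube
Side s = 14 in
Formula: V = s^3
V = 14 * 14 * 14
V = 196 * 14
V = 2744
2744 in^3


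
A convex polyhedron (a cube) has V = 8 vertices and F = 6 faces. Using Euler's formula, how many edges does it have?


Polyhedron: cube
Euler's formula for convex polyhedra: V - E + F = 2
Given: V = 8 vertices and F = 6 faces
Solve for E:
E = V + F - 2 = 8 + 6 - 2 = 12
12 edges


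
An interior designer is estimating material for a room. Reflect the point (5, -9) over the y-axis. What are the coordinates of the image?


Transformation: reflection
Original point: (5, -9)
Rule for reflection over the y-axis: (x, y) -> (-x, y)
Apply: (5, -9) -> (-5, -9)
(-5, -9)


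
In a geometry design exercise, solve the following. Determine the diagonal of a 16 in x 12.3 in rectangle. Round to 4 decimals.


Shape: rectangle (diagonal via Pythagoras)
Sides: 16 in and 12.3 in
Formula: d = sqrt(l^2 + w^2)
l^2 = 256, w^2 = 151.29
l^2 + w^2 = 407.29
d = sqrt(407.29)
d = 20.1814
20.1814 in


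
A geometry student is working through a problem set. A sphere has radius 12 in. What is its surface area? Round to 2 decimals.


Shape: sphere
Radius r = 12 in
Formula: SA = 4 * pi * r^2
r^2 = 144
SA = 4 * pi * 144
SA = 576 * pi
SA = 1809.56
1809.56 in^2


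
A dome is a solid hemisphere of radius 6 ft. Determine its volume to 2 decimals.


Shape: hemisphere (half of a sphere)
Radius r = 6 ft
Formula: V = (1/2) * (4/3) * pi * r^3 = (2/3) * pi * r^3
r^3 = 216
(2/3) * 216 = 144
V = 144 * pi
V = 452.39
452.39 ft^3


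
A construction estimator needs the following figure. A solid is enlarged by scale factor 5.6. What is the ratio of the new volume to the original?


Linear scale factor k = 5.6
Rule: under a linear scaling by k, volumes scale by k^3.
k^3 = 5.6 * 5.6 * 5.6
k^3 = 31.36 * 5.6
k^3 = 175.616
Volume scales by a factor of 175.616.
175.616 (dimensionless)


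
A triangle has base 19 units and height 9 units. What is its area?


Shape: triangle
Base b = 19 units, Height h = 9 units
Formula: A = (1/2) * b * h
A = 0.5 * 19 * 9
A = 0.5 * 171
A = 85.5
85.5 units^2
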